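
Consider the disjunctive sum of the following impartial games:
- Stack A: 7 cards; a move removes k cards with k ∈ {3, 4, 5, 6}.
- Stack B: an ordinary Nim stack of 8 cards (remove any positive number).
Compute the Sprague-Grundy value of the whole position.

10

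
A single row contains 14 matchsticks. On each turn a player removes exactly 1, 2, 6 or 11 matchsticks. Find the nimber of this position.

Compute g(0), g(1), … for moves {1, 2, 6, 11}:
k:     0  1  2  3  4  5  6  7  8  9 10 11 12 13 14
g(k):  0  1  2  0  1  2  3  0  1  2  0  1  2  3  4
So g(14) = 4.

4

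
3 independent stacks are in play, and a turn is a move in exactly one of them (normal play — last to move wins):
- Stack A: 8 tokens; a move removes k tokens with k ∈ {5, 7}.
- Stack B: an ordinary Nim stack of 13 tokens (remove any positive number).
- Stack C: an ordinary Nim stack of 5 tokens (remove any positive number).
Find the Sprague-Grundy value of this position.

Build the Grundy sequence for stack A with g(k) = mex{g(k−s) : s ∈ {5, 7}, s ≤ k}:
k:     0  1  2  3  4  5  6  7  8
g(k):  0  0  0  0  0  1  1  1  1
So g(8) = 1.
Stack B is a plain Nim stack of size 13, so its Grundy value is 13.
Stack C is a plain Nim stack of size 5, so its Grundy value is 5.
By the Sprague-Grundy theorem, the Grundy value of a sum of independent games is the XOR of the component values.
Combined value = 1 XOR 13 XOR 5 = 9.

9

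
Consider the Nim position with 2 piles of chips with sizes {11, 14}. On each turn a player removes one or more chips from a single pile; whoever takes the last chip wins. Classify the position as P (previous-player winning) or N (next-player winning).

Compute the nim-sum pairwise:
11 ⊕ 14 = 5
The nim-sum is 5 ≠ 0, so this is an N-position: the player to move can win.

N-position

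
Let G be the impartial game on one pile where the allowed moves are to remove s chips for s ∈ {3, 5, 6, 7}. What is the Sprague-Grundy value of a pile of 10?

0

Grundy values for subtraction set {3, 5, 6, 7}:
k:     0  1  2  3  4  5  6  7  8  9 10
g(k):  0  0  0  1  1  1  2  2  2  3  0
So g(10) = 0.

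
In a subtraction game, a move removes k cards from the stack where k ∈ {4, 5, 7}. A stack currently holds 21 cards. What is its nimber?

Compute g(0), g(1), … for moves {4, 5, 7}:
k:     0  1  2  3  4  5  6  7  8  9 10 11 12 13 14 15 16 17 18 19 20 21
g(k):  0  0  0  0  1  1  1  1  2  2  2  0  0  0  0  1  1  1  1  2  2  2
So g(21) = 2.

2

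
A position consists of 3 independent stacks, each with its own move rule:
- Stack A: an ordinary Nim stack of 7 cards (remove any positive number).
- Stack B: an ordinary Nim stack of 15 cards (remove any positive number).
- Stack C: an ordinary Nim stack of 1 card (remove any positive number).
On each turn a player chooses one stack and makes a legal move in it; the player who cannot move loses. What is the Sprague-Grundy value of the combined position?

9

Stack A is a plain Nim stack of size 7, so its Grundy value is 7.
Stack B is a plain Nim stack of size 15, so its Grundy value is 15.
Stack C is a plain Nim stack of size 1, so its Grundy value is 1.
By the Sprague-Grundy theorem, the Grundy value of a sum of independent games is the XOR of the component values.
Combined value = 7 XOR 15 XOR 1 = 9.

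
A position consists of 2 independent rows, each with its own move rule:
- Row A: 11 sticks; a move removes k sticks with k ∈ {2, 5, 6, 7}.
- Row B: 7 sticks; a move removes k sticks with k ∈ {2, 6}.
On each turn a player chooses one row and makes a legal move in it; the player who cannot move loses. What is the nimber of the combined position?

2

Build the Grundy sequence for row A with g(k) = mex{g(k−s) : s ∈ {2, 5, 6, 7}, s ≤ k}:
k:     0  1  2  3  4  5  6  7  8  9 10 11
g(k):  0  0  1  1  0  2  1  3  2  2  3  3
So g(11) = 3.
For row B, compute g(0), g(1), … with moves {2, 6}:
g(0) = mex{} = 0
g(1) = mex{} = 0
g(2) = mex{0} = 1
g(3) = mex{0} = 1
g(4) = mex{1} = 0
g(5) = mex{1} = 0
g(6) = mex{0} = 1
g(7) = mex{0} = 1
So g(7) = 1.
The value of a disjunctive sum is the nim-sum of the parts.
Combined value = 3 XOR 1 = 2.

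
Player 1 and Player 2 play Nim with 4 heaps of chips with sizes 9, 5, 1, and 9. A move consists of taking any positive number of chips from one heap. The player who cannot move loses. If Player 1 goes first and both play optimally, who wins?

Compute the nim-sum pairwise:
9 ⊕ 5 = 12
12 ⊕ 1 = 13
13 ⊕ 9 = 4
The nim-sum is 4 ≠ 0, so this is an N-position: the player to move can win; Player 1 has a winning move.

Player 1 wins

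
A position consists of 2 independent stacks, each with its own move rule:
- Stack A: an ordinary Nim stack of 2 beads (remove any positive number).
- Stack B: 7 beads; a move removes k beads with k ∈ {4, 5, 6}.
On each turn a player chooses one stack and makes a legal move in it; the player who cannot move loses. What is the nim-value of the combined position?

3

Stack A is a plain Nim stack of size 2, so its Grundy value is 2.
Build the Grundy sequence for stack B with g(k) = mex{g(k−s) : s ∈ {4, 5, 6}, s ≤ k}:
k:     0  1  2  3  4  5  6  7
g(k):  0  0  0  0  1  1  1  1
So g(7) = 1.
The value of a disjunctive sum is the nim-sum of the parts.
Combined value = 2 ⊕ 1 = 3.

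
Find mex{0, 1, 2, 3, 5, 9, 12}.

4

The values 0, 1, 2, 3 are all present; 4 is the first non-negative integer missing from the set.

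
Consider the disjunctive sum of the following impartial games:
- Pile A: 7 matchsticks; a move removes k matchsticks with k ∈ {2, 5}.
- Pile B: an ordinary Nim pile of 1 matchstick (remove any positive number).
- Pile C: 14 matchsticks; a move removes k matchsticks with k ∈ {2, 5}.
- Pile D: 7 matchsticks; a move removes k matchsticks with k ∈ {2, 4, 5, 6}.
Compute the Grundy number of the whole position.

2

For pile A, compute g(0), g(1), … with moves {2, 5}:
k:     0  1  2  3  4  5  6  7
g(k):  0  0  1  1  0  2  1  0
So g(7) = 0.
Pile B is a plain Nim pile of size 1, so its Grundy value is 1.
For pile C, compute g(0), g(1), … with moves {2, 5}:
k:     0  1  2  3  4  5  6  7  8  9 10 11 12 13 14
g(k):  0  0  1  1  0  2  1  0  0  1  1  0  2  1  0
So g(14) = 0.
Build the Grundy sequence for pile D with g(k) = mex{g(k−s) : s ∈ {2, 4, 5, 6}, s ≤ k}:
g(0) = mex{} = 0
g(1) = mex{} = 0
g(2) = mex{0} = 1
g(3) = mex{0} = 1
g(4) = mex{0,1} = 2
g(5) = mex{0,1} = 2
g(6) = mex{0,1,2} = 3
g(7) = mex{0,1,2} = 3
So g(7) = 3.
By the Sprague-Grundy theorem, the Grundy value of a sum of independent games is the XOR of the component values.
Combined value = 0 XOR 1 XOR 0 XOR 3 = 2.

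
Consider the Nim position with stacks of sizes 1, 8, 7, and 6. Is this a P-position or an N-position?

N-position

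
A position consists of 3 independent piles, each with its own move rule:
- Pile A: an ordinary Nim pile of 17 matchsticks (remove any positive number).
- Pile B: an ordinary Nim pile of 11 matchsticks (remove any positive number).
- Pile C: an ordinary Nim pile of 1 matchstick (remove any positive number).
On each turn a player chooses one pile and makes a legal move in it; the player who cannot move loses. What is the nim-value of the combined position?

27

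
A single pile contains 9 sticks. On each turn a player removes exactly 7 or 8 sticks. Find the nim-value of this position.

Grundy values for subtraction set {7, 8}:
g(0) = mex{} = 0
g(1) = mex{} = 0
g(2) = mex{} = 0
g(3) = mex{} = 0
g(4) = mex{} = 0
g(5) = mex{} = 0
g(6) = mex{} = 0
g(7) = mex{0} = 1
g(8) = mex{0} = 1
g(9) = mex{0} = 1
So g(9) = 1.

1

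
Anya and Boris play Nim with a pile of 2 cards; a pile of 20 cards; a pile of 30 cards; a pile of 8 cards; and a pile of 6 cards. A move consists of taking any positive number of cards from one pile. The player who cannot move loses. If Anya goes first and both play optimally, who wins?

Compute the nim-sum pairwise:
2 ⊕ 20 = 22
22 ⊕ 30 = 8
8 ⊕ 8 = 0
0 ⊕ 6 = 6
The nim-sum is 6 ≠ 0, so this is an N-position: the player to move can win; Anya has a winning move.

Anya wins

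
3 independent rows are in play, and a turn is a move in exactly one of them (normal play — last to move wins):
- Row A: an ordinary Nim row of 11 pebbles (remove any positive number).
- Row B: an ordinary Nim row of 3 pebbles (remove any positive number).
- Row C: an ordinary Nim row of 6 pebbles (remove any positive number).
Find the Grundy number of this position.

14

Row A is a plain Nim row of size 11, so its Grundy value is 11.
Row B is a plain Nim row of size 3, so its Grundy value is 3.
Row C is a plain Nim row of size 6, so its Grundy value is 6.
The value of a disjunctive sum is the nim-sum of the parts.
Combined value = 11 ⊕ 3 ⊕ 6 = 14.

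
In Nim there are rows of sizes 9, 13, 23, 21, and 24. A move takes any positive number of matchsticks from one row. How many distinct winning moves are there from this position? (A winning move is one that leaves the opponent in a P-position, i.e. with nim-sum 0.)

3

Compute the nim-sum pairwise:
9 XOR 13 = 4
4 XOR 23 = 19
19 XOR 21 = 6
6 XOR 24 = 30
The overall nim-sum is X = 30. A row of size p has a winning move iff p XOR X < p (reduce it to p XOR X).
  9: 9 XOR 30 = 23 ≥ 9 — no move.
  13: 13 XOR 30 = 19 ≥ 13 — no move.
  23: 23 XOR 30 = 9 < 23 — winning move (to 9).
  21: 21 XOR 30 = 11 < 21 — winning move (to 11).
  24: 24 XOR 30 = 6 < 24 — winning move (to 6).
That gives 3 winning moves.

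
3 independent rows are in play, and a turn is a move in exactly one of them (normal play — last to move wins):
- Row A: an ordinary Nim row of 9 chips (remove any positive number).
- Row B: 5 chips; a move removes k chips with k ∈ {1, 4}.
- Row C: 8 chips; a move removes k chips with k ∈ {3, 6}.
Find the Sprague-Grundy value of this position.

11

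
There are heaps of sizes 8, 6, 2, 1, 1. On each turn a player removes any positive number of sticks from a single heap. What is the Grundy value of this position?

12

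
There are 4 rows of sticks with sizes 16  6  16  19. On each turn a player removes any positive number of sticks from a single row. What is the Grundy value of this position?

21

Nim-sum: 16 ⊕ 6 ⊕ 16 ⊕ 19 = 21.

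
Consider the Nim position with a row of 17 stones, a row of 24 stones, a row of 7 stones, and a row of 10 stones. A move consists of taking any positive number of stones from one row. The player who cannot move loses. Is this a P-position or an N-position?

N-position

Nim-sum: 17 ⊕ 24 ⊕ 7 ⊕ 10 = 4.
The nim-sum is 4 ≠ 0, so this is an N-position: the player to move can win.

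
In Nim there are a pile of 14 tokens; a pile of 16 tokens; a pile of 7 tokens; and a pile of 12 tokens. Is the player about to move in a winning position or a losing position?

Winning position

Compute the nim-sum pairwise:
14 ⊕ 16 = 30
30 ⊕ 7 = 25
25 ⊕ 12 = 21
The nim-sum is 21 ≠ 0, so this is an N-position: the player to move can win.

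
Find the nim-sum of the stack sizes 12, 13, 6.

7

Write each in binary and XOR column by column:
  1100  (12)
  1101  (13)
  0110  (6)
  ----
  0111  (7)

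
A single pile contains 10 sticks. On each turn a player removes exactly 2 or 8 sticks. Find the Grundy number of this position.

0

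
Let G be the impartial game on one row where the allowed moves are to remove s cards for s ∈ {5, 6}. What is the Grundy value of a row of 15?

Grundy values for subtraction set {5, 6}:
k:     0  1  2  3  4  5  6  7  8  9 10 11 12 13 14 15
g(k):  0  0  0  0  0  1  1  1  1  1  2  0  0  0  0  0
So g(15) = 0.

0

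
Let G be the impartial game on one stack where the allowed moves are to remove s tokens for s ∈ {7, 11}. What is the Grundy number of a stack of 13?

Build the Grundy sequence with g(k) = mex{g(k−s) : s ∈ {7, 11}, s ≤ k}:
g(0) = mex{} = 0
g(1) = mex{} = 0
g(2) = mex{} = 0
g(3) = mex{} = 0
g(4) = mex{} = 0
g(5) = mex{} = 0
g(6) = mex{} = 0
g(7) = mex{0} = 1
g(8) = mex{0} = 1
g(9) = mex{0} = 1
g(10) = mex{0} = 1
g(11) = mex{0} = 1
g(12) = mex{0} = 1
g(13) = mex{0} = 1
So g(13) = 1.

1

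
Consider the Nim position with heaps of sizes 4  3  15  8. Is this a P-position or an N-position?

Write each in binary and XOR column by column:
  0100  (4)
  0011  (3)
  1111  (15)
  1000  (8)
  ----
  0000  (0)
The nim-sum is 0, so this is a P-position: the player to move is in a losing position under optimal play.

P-position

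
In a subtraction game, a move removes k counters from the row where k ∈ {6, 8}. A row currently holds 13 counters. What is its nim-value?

Compute g(0), g(1), … for moves {6, 8}:
k:     0  1  2  3  4  5  6  7  8  9 10 11 12 13
g(k):  0  0  0  0  0  0  1  1  1  1  1  1  2  2
So g(13) = 2.

2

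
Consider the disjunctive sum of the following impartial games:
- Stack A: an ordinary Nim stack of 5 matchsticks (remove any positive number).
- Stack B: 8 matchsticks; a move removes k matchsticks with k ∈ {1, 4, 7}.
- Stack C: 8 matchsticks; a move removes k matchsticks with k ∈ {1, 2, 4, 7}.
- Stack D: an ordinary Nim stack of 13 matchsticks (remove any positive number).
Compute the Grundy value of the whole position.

Stack A is a plain Nim stack of size 5, so its Grundy value is 5.
Grundy values for stack B (subtraction set {1, 4, 7}):
g(0) = mex{} = 0
g(1) = mex{0} = 1
g(2) = mex{1} = 0
g(3) = mex{0} = 1
g(4) = mex{0,1} = 2
g(5) = mex{1,2} = 0
g(6) = mex{0} = 1
g(7) = mex{0,1} = 2
g(8) = mex{1,2} = 0
So g(8) = 0.
For stack C, compute g(0), g(1), … with moves {1, 2, 4, 7}:
k:     0  1  2  3  4  5  6  7  8
g(k):  0  1  2  0  1  2  0  1  2
So g(8) = 2.
Stack D is a plain Nim stack of size 13, so its Grundy value is 13.
The value of a disjunctive sum is the nim-sum of the parts.
Combined value = 5 XOR 0 XOR 2 XOR 13 = 10.

10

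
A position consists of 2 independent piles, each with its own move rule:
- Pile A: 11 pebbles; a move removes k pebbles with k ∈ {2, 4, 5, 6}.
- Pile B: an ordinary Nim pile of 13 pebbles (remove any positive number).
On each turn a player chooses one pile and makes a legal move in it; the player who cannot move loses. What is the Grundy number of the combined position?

12

Build the Grundy sequence for pile A with g(k) = mex{g(k−s) : s ∈ {2, 4, 5, 6}, s ≤ k}:
g(0) = mex{} = 0
g(1) = mex{} = 0
g(2) = mex{0} = 1
g(3) = mex{0} = 1
g(4) = mex{0,1} = 2
g(5) = mex{0,1} = 2
g(6) = mex{0,1,2} = 3
g(7) = mex{0,1,2} = 3
g(8) = mex{1,2,3} = 0
g(9) = mex{1,2,3} = 0
g(10) = mex{0,2,3} = 1
g(11) = mex{0,2,3} = 1
So g(11) = 1.
Pile B is a plain Nim pile of size 13, so its Grundy value is 13.
By the Sprague-Grundy theorem, the Grundy value of a sum of independent games is the XOR of the component values.
Combined value = 1 XOR 13 = 12.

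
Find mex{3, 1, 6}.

0

0 is not in the set, so the mex is 0.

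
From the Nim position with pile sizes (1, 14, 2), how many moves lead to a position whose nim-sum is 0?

Bitwise XOR of the heap sizes:
  0001  (1)
  1110  (14)
  0010  (2)
  ----
  1101  (13)
The overall nim-sum is X = 13. A pile of size p has a winning move iff p XOR X < p (reduce it to p XOR X).
  1: 1 XOR 13 = 12 ≥ 1 — no move.
  14: 14 XOR 13 = 3 < 14 — winning move (to 3).
  2: 2 XOR 13 = 15 ≥ 2 — no move.
That gives 1 winning move.

1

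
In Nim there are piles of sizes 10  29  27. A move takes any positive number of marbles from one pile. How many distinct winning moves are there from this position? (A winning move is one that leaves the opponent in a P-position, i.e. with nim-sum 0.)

3

Compute the nim-sum pairwise:
10 ^ 29 = 23
23 ^ 27 = 12
The overall nim-sum is X = 12. A pile of size p has a winning move iff p XOR X < p (reduce it to p XOR X).
  10: 10 XOR 12 = 6 < 10 — winning move (to 6).
  29: 29 XOR 12 = 17 < 29 — winning move (to 17).
  27: 27 XOR 12 = 23 < 27 — winning move (to 23).
That gives 3 winning moves.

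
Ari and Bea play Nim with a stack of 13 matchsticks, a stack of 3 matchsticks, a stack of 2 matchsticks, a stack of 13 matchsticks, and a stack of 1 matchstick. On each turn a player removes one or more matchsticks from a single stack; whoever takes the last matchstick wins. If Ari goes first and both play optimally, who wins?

Bea wins

Compute the nim-sum pairwise:
13 ⊕ 3 = 14
14 ⊕ 2 = 12
12 ⊕ 13 = 1
1 ⊕ 1 = 0
The nim-sum is 0, so this is a P-position: the player to move is in a losing position under optimal play; Ari is about to move from it and so loses — Bea wins.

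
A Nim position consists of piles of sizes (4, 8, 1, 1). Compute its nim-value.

12

Nim-sum: 4 XOR 8 XOR 1 XOR 1 = 12.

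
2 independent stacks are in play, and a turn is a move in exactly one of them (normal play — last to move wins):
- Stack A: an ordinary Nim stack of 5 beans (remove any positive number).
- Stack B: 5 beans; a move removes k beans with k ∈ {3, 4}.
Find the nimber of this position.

Stack A is a plain Nim stack of size 5, so its Grundy value is 5.
Grundy values for stack B (subtraction set {3, 4}):
k:     0  1  2  3  4  5
g(k):  0  0  0  1  1  1
So g(5) = 1.
The value of a disjunctive sum is the nim-sum of the parts.
Combined value = 5 ⊕ 1 = 4.

4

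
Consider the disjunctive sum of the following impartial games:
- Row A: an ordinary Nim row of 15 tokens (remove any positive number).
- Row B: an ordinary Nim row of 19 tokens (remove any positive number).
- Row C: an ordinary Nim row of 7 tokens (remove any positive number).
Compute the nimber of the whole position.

Row A is a plain Nim row of size 15, so its Grundy value is 15.
Row B is a plain Nim row of size 19, so its Grundy value is 19.
Row C is a plain Nim row of size 7, so its Grundy value is 7.
The value of a disjunctive sum is the nim-sum of the parts.
Combined value = 15 XOR 19 XOR 7 = 27.

27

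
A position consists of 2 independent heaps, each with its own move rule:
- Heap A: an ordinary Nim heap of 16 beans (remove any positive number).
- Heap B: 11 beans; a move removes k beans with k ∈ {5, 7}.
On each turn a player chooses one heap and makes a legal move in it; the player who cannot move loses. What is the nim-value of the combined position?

Heap A is a plain Nim heap of size 16, so its Grundy value is 16.
Grundy values for heap B (subtraction set {5, 7}):
g(0) = mex{} = 0
g(1) = mex{} = 0
g(2) = mex{} = 0
g(3) = mex{} = 0
g(4) = mex{} = 0
g(5) = mex{0} = 1
g(6) = mex{0} = 1
g(7) = mex{0} = 1
g(8) = mex{0} = 1
g(9) = mex{0} = 1
g(10) = mex{0,1} = 2
g(11) = mex{0,1} = 2
So g(11) = 2.
The value of a disjunctive sum is the nim-sum of the parts.
Combined value = 16 XOR 2 = 18.

18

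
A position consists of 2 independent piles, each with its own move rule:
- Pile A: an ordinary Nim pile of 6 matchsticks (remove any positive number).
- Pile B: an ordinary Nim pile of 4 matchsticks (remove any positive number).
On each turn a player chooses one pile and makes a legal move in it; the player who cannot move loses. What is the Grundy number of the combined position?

Pile A is a plain Nim pile of size 6, so its Grundy value is 6.
Pile B is a plain Nim pile of size 4, so its Grundy value is 4.
The value of a disjunctive sum is the nim-sum of the parts.
Combined value = 6 ⊕ 4 = 2.

2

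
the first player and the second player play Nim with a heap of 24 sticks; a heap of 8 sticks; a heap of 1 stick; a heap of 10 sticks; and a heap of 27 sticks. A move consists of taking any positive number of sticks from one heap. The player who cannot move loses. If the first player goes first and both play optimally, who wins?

Compute the nim-sum pairwise:
24 ^ 8 = 16
16 ^ 1 = 17
17 ^ 10 = 27
27 ^ 27 = 0
The nim-sum is 0, so this is a P-position: the player to move is in a losing position under optimal play; the first player is about to move from it and so loses — the second player wins.

the second player wins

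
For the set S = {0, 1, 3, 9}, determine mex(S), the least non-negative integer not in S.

2

The values 0, 1 are all present; 2 is the first non-negative integer missing from the set.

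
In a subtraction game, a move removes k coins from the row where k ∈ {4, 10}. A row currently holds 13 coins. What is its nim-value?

1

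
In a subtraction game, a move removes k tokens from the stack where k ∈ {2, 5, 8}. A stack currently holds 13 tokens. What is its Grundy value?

Compute g(0), g(1), … for moves {2, 5, 8}:
k:     0  1  2  3  4  5  6  7  8  9 10 11 12 13
g(k):  0  0  1  1  0  2  1  0  2  1  0  0  1  1
So g(13) = 1.

1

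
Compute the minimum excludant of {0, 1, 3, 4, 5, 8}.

The values 0, 1 are all present; 2 is the first non-negative integer missing from the set.

2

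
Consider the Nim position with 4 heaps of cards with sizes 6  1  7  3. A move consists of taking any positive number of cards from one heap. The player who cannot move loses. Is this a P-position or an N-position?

In binary:
  110  (6)
  001  (1)
  111  (7)
  011  (3)
  ---
  011  (3)
The nim-sum is 3 ≠ 0, so this is an N-position: the player to move can win.

N-position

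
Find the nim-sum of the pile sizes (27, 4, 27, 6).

Compute the nim-sum pairwise:
27 XOR 4 = 31
31 XOR 27 = 4
4 XOR 6 = 2

2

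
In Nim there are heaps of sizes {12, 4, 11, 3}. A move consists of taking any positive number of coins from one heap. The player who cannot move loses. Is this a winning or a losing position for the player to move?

Losing position

Nim-sum: 12 ^ 4 ^ 11 ^ 3 = 0.
The nim-sum is 0, so this is a P-position: the player to move is in a losing position under optimal play.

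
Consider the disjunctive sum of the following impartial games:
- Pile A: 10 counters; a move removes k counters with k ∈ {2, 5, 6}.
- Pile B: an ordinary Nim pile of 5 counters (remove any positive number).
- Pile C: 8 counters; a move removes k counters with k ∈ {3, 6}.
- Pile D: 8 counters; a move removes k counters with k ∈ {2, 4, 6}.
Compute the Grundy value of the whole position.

6

Grundy values for pile A (subtraction set {2, 5, 6}):
g(0) = mex{} = 0
g(1) = mex{} = 0
g(2) = mex{0} = 1
g(3) = mex{0} = 1
g(4) = mex{1} = 0
g(5) = mex{0,1} = 2
g(6) = mex{0} = 1
g(7) = mex{0,1,2} = 3
g(8) = mex{1} = 0
g(9) = mex{0,1,3} = 2
g(10) = mex{0,2} = 1
So g(10) = 1.
Pile B is a plain Nim pile of size 5, so its Grundy value is 5.
Grundy values for pile C (subtraction set {3, 6}):
k:     0  1  2  3  4  5  6  7  8
g(k):  0  0  0  1  1  1  2  2  2
So g(8) = 2.
Grundy values for pile D (subtraction set {2, 4, 6}):
g(0) = mex{} = 0
g(1) = mex{} = 0
g(2) = mex{0} = 1
g(3) = mex{0} = 1
g(4) = mex{0,1} = 2
g(5) = mex{0,1} = 2
g(6) = mex{0,1,2} = 3
g(7) = mex{0,1,2} = 3
g(8) = mex{1,2,3} = 0
So g(8) = 0.
By the Sprague-Grundy theorem, the Grundy value of a sum of independent games is the XOR of the component values.
Combined value = 1 XOR 5 XOR 2 XOR 0 = 6.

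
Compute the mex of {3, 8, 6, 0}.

1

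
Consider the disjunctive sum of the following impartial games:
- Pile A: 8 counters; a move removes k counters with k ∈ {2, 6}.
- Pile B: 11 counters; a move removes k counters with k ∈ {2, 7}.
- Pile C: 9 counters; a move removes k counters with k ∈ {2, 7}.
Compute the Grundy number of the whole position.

1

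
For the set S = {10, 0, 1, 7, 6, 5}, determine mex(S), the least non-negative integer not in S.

2

The values 0, 1 are all present; 2 is the first non-negative integer missing from the set.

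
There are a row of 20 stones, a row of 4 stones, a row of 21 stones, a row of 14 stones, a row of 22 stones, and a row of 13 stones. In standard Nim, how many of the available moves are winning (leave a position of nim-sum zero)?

Nim-sum: 20 ⊕ 4 ⊕ 21 ⊕ 14 ⊕ 22 ⊕ 13 = 16.
The overall nim-sum is X = 16. A row of size p has a winning move iff p XOR X < p (reduce it to p XOR X).
  20: 20 XOR 16 = 4 < 20 — winning move (to 4).
  4: 4 XOR 16 = 20 ≥ 4 — no move.
  21: 21 XOR 16 = 5 < 21 — winning move (to 5).
  14: 14 XOR 16 = 30 ≥ 14 — no move.
  22: 22 XOR 16 = 6 < 22 — winning move (to 6).
  13: 13 XOR 16 = 29 ≥ 13 — no move.
That gives 3 winning moves.

3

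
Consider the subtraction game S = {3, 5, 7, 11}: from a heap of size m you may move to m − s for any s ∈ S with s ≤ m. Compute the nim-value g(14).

0

Compute g(0), g(1), … for moves {3, 5, 7, 11}:
g(0) = mex{} = 0
g(1) = mex{} = 0
g(2) = mex{} = 0
g(3) = mex{0} = 1
g(4) = mex{0} = 1
g(5) = mex{0} = 1
g(6) = mex{0,1} = 2
g(7) = mex{0,1} = 2
g(8) = mex{0,1} = 2
g(9) = mex{0,1,2} = 3
g(10) = mex{1,2} = 0
g(11) = mex{0,1,2} = 3
g(12) = mex{0,1,2,3} = 4
g(13) = mex{0,2} = 1
g(14) = mex{1,2,3} = 0
So g(14) = 0.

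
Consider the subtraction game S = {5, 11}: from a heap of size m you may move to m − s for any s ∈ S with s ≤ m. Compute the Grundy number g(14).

Build the Grundy sequence with g(k) = mex{g(k−s) : s ∈ {5, 11}, s ≤ k}:
g(0) = mex{} = 0
g(1) = mex{} = 0
g(2) = mex{} = 0
g(3) = mex{} = 0
g(4) = mex{} = 0
g(5) = mex{0} = 1
g(6) = mex{0} = 1
g(7) = mex{0} = 1
g(8) = mex{0} = 1
g(9) = mex{0} = 1
g(10) = mex{1} = 0
g(11) = mex{0,1} = 2
g(12) = mex{0,1} = 2
g(13) = mex{0,1} = 2
g(14) = mex{0,1} = 2
So g(14) = 2.

2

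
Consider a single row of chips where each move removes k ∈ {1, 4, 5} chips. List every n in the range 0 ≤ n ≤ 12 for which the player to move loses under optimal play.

0, 2, 8, 10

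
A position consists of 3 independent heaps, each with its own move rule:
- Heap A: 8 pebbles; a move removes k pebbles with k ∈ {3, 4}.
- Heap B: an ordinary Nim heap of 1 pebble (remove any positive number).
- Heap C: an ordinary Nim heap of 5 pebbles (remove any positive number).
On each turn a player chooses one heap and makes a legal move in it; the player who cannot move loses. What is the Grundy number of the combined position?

4

Build the Grundy sequence for heap A with g(k) = mex{g(k−s) : s ∈ {3, 4}, s ≤ k}:
k:     0  1  2  3  4  5  6  7  8
g(k):  0  0  0  1  1  1  2  0  0
So g(8) = 0.
Heap B is a plain Nim heap of size 1, so its Grundy value is 1.
Heap C is a plain Nim heap of size 5, so its Grundy value is 5.
By the Sprague-Grundy theorem, the Grundy value of a sum of independent games is the XOR of the component values.
Combined value = 0 XOR 1 XOR 5 = 4.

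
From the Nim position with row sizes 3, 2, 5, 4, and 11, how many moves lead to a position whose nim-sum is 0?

Bitwise XOR of the heap sizes:
  0011  (3)
  0010  (2)
  0101  (5)
  0100  (4)
  1011  (11)
  ----
  1011  (11)
The overall nim-sum is X = 11. A row of size p has a winning move iff p XOR X < p (reduce it to p XOR X).
  3: 3 XOR 11 = 8 ≥ 3 — no move.
  2: 2 XOR 11 = 9 ≥ 2 — no move.
  5: 5 XOR 11 = 14 ≥ 5 — no move.
  4: 4 XOR 11 = 15 ≥ 4 — no move.
  11: 11 XOR 11 = 0 < 11 — winning move (to 0).
That gives 1 winning move.

1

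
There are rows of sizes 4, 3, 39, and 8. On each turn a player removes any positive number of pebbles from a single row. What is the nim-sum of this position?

In binary:
  000100  (4)
  000011  (3)
  100111  (39)
  001000  (8)
  ------
  101000  (40)

40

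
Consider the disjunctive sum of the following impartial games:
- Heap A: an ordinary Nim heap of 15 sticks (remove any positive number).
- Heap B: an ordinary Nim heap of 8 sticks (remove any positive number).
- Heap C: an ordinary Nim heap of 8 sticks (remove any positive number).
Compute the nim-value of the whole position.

Heap A is a plain Nim heap of size 15, so its Grundy value is 15.
Heap B is a plain Nim heap of size 8, so its Grundy value is 8.
Heap C is a plain Nim heap of size 8, so its Grundy value is 8.
The value of a disjunctive sum is the nim-sum of the parts.
Combined value = 15 XOR 8 XOR 8 = 15.

15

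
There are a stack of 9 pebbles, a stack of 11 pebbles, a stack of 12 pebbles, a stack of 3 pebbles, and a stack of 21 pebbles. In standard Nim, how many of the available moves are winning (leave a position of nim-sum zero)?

1

Nim-sum: 9 ⊕ 11 ⊕ 12 ⊕ 3 ⊕ 21 = 24.
The overall nim-sum is X = 24. A stack of size p has a winning move iff p XOR X < p (reduce it to p XOR X).
  9: 9 XOR 24 = 17 ≥ 9 — no move.
  11: 11 XOR 24 = 19 ≥ 11 — no move.
  12: 12 XOR 24 = 20 ≥ 12 — no move.
  3: 3 XOR 24 = 27 ≥ 3 — no move.
  21: 21 XOR 24 = 13 < 21 — winning move (to 13).
That gives 1 winning move.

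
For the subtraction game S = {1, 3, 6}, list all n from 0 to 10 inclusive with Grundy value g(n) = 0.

0, 2, 4, 9

Grundy values for subtraction set {1, 3, 6}:
g(0) = mex{} = 0
g(1) = mex{0} = 1
g(2) = mex{1} = 0
g(3) = mex{0} = 1
g(4) = mex{1} = 0
g(5) = mex{0} = 1
g(6) = mex{0,1} = 2
g(7) = mex{0,1,2} = 3
g(8) = mex{0,1,3} = 2
g(9) = mex{1,2} = 0
g(10) = mex{0,3} = 1
The P-positions (g = 0) in 0..10 are 0, 2, 4, 9.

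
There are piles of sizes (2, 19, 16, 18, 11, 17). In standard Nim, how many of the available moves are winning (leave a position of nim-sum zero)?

Compute the nim-sum pairwise:
2 XOR 19 = 17
17 XOR 16 = 1
1 XOR 18 = 19
19 XOR 11 = 24
24 XOR 17 = 9
The overall nim-sum is X = 9. A pile of size p has a winning move iff p XOR X < p (reduce it to p XOR X).
  2: 2 XOR 9 = 11 ≥ 2 — no move.
  19: 19 XOR 9 = 26 ≥ 19 — no move.
  16: 16 XOR 9 = 25 ≥ 16 — no move.
  18: 18 XOR 9 = 27 ≥ 18 — no move.
  11: 11 XOR 9 = 2 < 11 — winning move (to 2).
  17: 17 XOR 9 = 24 ≥ 17 — no move.
That gives 1 winning move.

1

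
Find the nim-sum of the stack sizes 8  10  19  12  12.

17

Nim-sum: 8 ⊕ 10 ⊕ 19 ⊕ 12 ⊕ 12 = 17.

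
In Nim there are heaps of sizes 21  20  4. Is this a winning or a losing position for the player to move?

Winning position

Compute the nim-sum pairwise:
21 ^ 20 = 1
1 ^ 4 = 5
The nim-sum is 5 ≠ 0, so this is an N-position: the player to move can win.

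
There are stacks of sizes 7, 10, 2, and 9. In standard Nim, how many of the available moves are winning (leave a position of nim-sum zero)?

1

Bitwise XOR of the heap sizes:
  0111  (7)
  1010  (10)
  0010  (2)
  1001  (9)
  ----
  0110  (6)
The overall nim-sum is X = 6. A stack of size p has a winning move iff p XOR X < p (reduce it to p XOR X).
  7: 7 XOR 6 = 1 < 7 — winning move (to 1).
  10: 10 XOR 6 = 12 ≥ 10 — no move.
  2: 2 XOR 6 = 4 ≥ 2 — no move.
  9: 9 XOR 6 = 15 ≥ 9 — no move.
That gives 1 winning move.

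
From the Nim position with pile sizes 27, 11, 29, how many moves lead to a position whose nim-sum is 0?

3

Compute the nim-sum pairwise:
27 XOR 11 = 16
16 XOR 29 = 13
The overall nim-sum is X = 13. A pile of size p has a winning move iff p XOR X < p (reduce it to p XOR X).
  27: 27 XOR 13 = 22 < 27 — winning move (to 22).
  11: 11 XOR 13 = 6 < 11 — winning move (to 6).
  29: 29 XOR 13 = 16 < 29 — winning move (to 16).
That gives 3 winning moves.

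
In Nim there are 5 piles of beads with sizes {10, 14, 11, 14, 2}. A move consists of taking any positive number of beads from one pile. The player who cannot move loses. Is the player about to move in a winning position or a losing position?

Nim-sum: 10 ^ 14 ^ 11 ^ 14 ^ 2 = 3.
The nim-sum is 3 ≠ 0, so this is an N-position: the player to move can win.

Winning position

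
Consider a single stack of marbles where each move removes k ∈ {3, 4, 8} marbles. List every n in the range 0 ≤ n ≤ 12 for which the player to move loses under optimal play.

0, 1, 2, 7, 12

Build the Grundy sequence with g(k) = mex{g(k−s) : s ∈ {3, 4, 8}, s ≤ k}:
k:     0  1  2  3  4  5  6  7  8  9 10 11 12
g(k):  0  0  0  1  1  1  2  0  2  3  1  3  0
The P-positions (g = 0) in 0..12 are 0, 1, 2, 7, 12.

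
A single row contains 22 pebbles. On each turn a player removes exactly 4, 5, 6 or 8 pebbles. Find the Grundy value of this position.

2

Compute g(0), g(1), … for moves {4, 5, 6, 8}:
k:     0  1  2  3  4  5  6  7  8  9 10 11 12 13 14 15 16 17 18 19 20 21 22
g(k):  0  0  0  0  1  1  1  1  2  2  2  2  0  0  0  0  1  1  1  1  2  2  2
So g(22) = 2.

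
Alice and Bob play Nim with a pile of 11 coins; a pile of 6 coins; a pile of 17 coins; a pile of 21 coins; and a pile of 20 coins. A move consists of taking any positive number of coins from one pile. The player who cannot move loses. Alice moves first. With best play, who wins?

Nim-sum: 11 ⊕ 6 ⊕ 17 ⊕ 21 ⊕ 20 = 29.
The nim-sum is 29 ≠ 0, so this is an N-position: the player to move can win; Alice has a winning move.

Alice wins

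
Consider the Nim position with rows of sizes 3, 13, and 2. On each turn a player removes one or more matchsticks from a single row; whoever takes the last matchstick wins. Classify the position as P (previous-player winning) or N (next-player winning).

In binary:
  0011  (3)
  1101  (13)
  0010  (2)
  ----
  1100  (12)
The nim-sum is 12 ≠ 0, so this is an N-position: the player to move can win.

N-position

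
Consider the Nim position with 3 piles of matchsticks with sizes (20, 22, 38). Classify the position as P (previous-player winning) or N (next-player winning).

Compute the nim-sum pairwise:
20 XOR 22 = 2
2 XOR 38 = 36
The nim-sum is 36 ≠ 0, so this is an N-position: the player to move can win.

N-position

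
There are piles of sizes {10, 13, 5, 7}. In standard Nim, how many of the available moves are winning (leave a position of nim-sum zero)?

Nim-sum: 10 ⊕ 13 ⊕ 5 ⊕ 7 = 5.
The overall nim-sum is X = 5. A pile of size p has a winning move iff p XOR X < p (reduce it to p XOR X).
  10: 10 XOR 5 = 15 ≥ 10 — no move.
  13: 13 XOR 5 = 8 < 13 — winning move (to 8).
  5: 5 XOR 5 = 0 < 5 — winning move (to 0).
  7: 7 XOR 5 = 2 < 7 — winning move (to 2).
That gives 3 winning moves.

3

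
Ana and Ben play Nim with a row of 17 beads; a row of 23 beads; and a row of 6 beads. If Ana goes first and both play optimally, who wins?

Ben wins

Write each in binary and XOR column by column:
  10001  (17)
  10111  (23)
  00110  (6)
  -----
  00000  (0)
The nim-sum is 0, so this is a P-position: the player to move is in a losing position under optimal play; Ana is about to move from it and so loses — Ben wins.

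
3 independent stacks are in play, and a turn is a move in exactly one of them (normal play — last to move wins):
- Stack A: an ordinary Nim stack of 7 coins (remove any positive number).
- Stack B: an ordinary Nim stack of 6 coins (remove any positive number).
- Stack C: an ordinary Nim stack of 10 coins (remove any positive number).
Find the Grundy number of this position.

11

Stack A is a plain Nim stack of size 7, so its Grundy value is 7.
Stack B is a plain Nim stack of size 6, so its Grundy value is 6.
Stack C is a plain Nim stack of size 10, so its Grundy value is 10.
The value of a disjunctive sum is the nim-sum of the parts.
Combined value = 7 ⊕ 6 ⊕ 10 = 11.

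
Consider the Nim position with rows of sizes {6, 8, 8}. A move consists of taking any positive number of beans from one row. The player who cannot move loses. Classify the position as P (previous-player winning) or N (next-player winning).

Compute the nim-sum pairwise:
6 XOR 8 = 14
14 XOR 8 = 6
The nim-sum is 6 ≠ 0, so this is an N-position: the player to move can win.

N-position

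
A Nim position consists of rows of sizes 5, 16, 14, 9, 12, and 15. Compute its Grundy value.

17

Compute the nim-sum pairwise:
5 XOR 16 = 21
21 XOR 14 = 27
27 XOR 9 = 18
18 XOR 12 = 30
30 XOR 15 = 17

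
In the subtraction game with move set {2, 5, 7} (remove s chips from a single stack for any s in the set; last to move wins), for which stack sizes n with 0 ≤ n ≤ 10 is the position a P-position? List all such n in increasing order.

Compute g(0), g(1), … for moves {2, 5, 7}:
k:     0  1  2  3  4  5  6  7  8  9 10
g(k):  0  0  1  1  0  2  1  3  2  2  0
The P-positions (g = 0) in 0..10 are 0, 1, 4, 10.

0, 1, 4, 10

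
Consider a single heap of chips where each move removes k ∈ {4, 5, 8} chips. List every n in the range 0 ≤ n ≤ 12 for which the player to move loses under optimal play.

0, 1, 2, 3, 12

Build the Grundy sequence with g(k) = mex{g(k−s) : s ∈ {4, 5, 8}, s ≤ k}:
k:     0  1  2  3  4  5  6  7  8  9 10 11 12
g(k):  0  0  0  0  1  1  1  1  2  2  2  2  0
The P-positions (g = 0) in 0..12 are 0, 1, 2, 3, 12.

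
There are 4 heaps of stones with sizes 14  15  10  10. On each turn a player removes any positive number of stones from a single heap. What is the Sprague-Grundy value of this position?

In binary:
  1110  (14)
  1111  (15)
  1010  (10)
  1010  (10)
  ----
  0001  (1)

1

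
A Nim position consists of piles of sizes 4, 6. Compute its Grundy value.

2

Bitwise XOR of the heap sizes:
  100  (4)
  110  (6)
  ---
  010  (2)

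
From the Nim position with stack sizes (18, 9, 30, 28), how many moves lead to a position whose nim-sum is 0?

Compute the nim-sum pairwise:
18 ⊕ 9 = 27
27 ⊕ 30 = 5
5 ⊕ 28 = 25
The overall nim-sum is X = 25. A stack of size p has a winning move iff p XOR X < p (reduce it to p XOR X).
  18: 18 XOR 25 = 11 < 18 — winning move (to 11).
  9: 9 XOR 25 = 16 ≥ 9 — no move.
  30: 30 XOR 25 = 7 < 30 — winning move (to 7).
  28: 28 XOR 25 = 5 < 28 — winning move (to 5).
That gives 3 winning moves.

3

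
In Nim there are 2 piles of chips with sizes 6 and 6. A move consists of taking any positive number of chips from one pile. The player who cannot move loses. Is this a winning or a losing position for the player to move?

Losing position

Bitwise XOR of the heap sizes:
  110  (6)
  110  (6)
  ---
  000  (0)
The nim-sum is 0, so this is a P-position: the player to move is in a losing position under optimal play.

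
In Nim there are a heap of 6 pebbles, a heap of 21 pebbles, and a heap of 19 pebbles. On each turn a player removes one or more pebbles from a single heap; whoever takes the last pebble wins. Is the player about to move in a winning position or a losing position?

Losing position

Compute the nim-sum pairwise:
6 ⊕ 21 = 19
19 ⊕ 19 = 0
The nim-sum is 0, so this is a P-position: the player to move is in a losing position under optimal play.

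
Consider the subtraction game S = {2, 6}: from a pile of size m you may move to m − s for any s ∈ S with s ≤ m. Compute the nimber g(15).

Compute g(0), g(1), … for moves {2, 6}:
k:     0  1  2  3  4  5  6  7  8  9 10 11 12 13 14 15
g(k):  0  0  1  1  0  0  1  1  0  0  1  1  0  0  1  1
So g(15) = 1.

1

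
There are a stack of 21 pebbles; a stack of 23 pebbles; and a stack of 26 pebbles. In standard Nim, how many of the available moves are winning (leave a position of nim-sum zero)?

In binary:
  10101  (21)
  10111  (23)
  11010  (26)
  -----
  11000  (24)
The overall nim-sum is X = 24. A stack of size p has a winning move iff p XOR X < p (reduce it to p XOR X).
  21: 21 XOR 24 = 13 < 21 — winning move (to 13).
  23: 23 XOR 24 = 15 < 23 — winning move (to 15).
  26: 26 XOR 24 = 2 < 26 — winning move (to 2).
That gives 3 winning moves.

3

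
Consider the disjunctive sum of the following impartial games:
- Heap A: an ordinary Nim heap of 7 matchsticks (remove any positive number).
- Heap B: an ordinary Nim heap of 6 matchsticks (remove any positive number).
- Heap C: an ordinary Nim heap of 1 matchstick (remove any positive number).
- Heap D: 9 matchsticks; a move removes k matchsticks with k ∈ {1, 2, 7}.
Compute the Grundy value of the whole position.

Heap A is a plain Nim heap of size 7, so its Grundy value is 7.
Heap B is a plain Nim heap of size 6, so its Grundy value is 6.
Heap C is a plain Nim heap of size 1, so its Grundy value is 1.
Build the Grundy sequence for heap D with g(k) = mex{g(k−s) : s ∈ {1, 2, 7}, s ≤ k}:
k:     0  1  2  3  4  5  6  7  8  9
g(k):  0  1  2  0  1  2  0  1  2  0
So g(9) = 0.
By the Sprague-Grundy theorem, the Grundy value of a sum of independent games is the XOR of the component values.
Combined value = 7 XOR 6 XOR 1 XOR 0 = 0.

0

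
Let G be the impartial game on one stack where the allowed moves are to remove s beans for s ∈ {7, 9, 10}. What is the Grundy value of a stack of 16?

Build the Grundy sequence with g(k) = mex{g(k−s) : s ∈ {7, 9, 10}, s ≤ k}:
k:     0  1  2  3  4  5  6  7  8  9 10 11 12 13 14 15 16
g(k):  0  0  0  0  0  0  0  1  1  1  1  1  1  1  2  2  2
So g(16) = 2.

2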